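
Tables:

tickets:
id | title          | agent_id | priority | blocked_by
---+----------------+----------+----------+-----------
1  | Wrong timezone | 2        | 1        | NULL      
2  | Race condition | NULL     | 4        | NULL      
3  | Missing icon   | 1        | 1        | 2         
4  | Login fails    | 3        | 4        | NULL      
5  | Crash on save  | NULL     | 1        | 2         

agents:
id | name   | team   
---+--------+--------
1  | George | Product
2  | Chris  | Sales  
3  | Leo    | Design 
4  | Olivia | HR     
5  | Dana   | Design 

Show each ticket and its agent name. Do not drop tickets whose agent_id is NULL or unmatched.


LEFT JOIN keeps every row from tickets (the left table); where agent_id has no match in agents, the agent columns become NULL. Walk through each ticket:
  - ticket 1 (Wrong timezone): agent_id=2 -> matches Chris
  - ticket 2 (Race condition): agent_id=NULL, no match -> kept with NULL
  - ticket 3 (Missing icon): agent_id=1 -> matches George
  - ticket 4 (Login fails): agent_id=3 -> matches Leo
  - ticket 5 (Crash on save): agent_id=NULL, no match -> kept with NULL
All 5 rows appear; 2 have NULL agent.

SQL:
SELECT a.title, b.name AS agent
FROM tickets a
LEFT JOIN agents b ON a.agent_id = b.id

Result:
title          | agent 
---------------+-------
Wrong timezone | Chris 
Race condition | NULL  
Missing icon   | George
Login fails    | Leo   
Crash on save  | NULL  


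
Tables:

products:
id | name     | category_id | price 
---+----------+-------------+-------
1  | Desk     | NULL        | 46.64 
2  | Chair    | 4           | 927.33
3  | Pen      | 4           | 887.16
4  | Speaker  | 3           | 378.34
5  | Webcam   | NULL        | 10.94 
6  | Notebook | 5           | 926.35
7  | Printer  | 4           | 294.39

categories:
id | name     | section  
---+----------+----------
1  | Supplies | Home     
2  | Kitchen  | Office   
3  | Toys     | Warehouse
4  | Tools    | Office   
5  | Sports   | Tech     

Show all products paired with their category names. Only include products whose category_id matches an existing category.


INNER JOIN keeps only products rows whose category_id matches an id in categories. Walk through each product:
  - product 1 (Desk): category_id=NULL, no match -> dropped
  - product 2 (Chair): category_id=4 -> matches Tools
  - product 3 (Pen): category_id=4 -> matches Tools
  - product 4 (Speaker): category_id=3 -> matches Toys
  - product 5 (Webcam): category_id=NULL, no match -> dropped
  - product 6 (Notebook): category_id=5 -> matches Sports
  - product 7 (Printer): category_id=4 -> matches Tools
So 2 of 7 rows are dropped.

SQL:
SELECT a.name, b.name AS category
FROM products a
INNER JOIN categories b ON a.category_id = b.id

Result:
name     | category
---------+---------
Chair    | Tools   
Pen      | Tools   
Speaker  | Toys    
Notebook | Sports  
Printer  | Tools   


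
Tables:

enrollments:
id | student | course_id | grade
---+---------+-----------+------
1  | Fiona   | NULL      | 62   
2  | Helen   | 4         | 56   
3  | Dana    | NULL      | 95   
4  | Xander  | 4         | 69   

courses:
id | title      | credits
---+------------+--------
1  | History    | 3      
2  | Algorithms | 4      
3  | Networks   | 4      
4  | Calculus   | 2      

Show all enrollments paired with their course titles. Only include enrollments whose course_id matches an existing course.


INNER JOIN keeps only enrollments rows whose course_id matches an id in courses. Walk through each enrollment:
  - enrollment 1 (Fiona): course_id=NULL, no match -> dropped
  - enrollment 2 (Helen): course_id=4 -> matches Calculus
  - enrollment 3 (Dana): course_id=NULL, no match -> dropped
  - enrollment 4 (Xander): course_id=4 -> matches Calculus
So 2 of 4 rows are dropped.

SQL:
SELECT a.student, b.title AS course
FROM enrollments a
INNER JOIN courses b ON a.course_id = b.id

Result:
student | course  
--------+---------
Helen   | Calculus
Xander  | Calculus


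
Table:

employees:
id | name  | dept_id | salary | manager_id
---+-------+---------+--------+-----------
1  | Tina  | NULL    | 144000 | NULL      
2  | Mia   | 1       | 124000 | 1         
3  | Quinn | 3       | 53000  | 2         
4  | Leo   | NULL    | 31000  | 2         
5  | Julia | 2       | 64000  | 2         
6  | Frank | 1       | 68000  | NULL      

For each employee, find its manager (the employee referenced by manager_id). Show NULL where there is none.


This is a self-join: employees is joined to a second copy of itself, matching each row's manager_id to another row's id. Use LEFT JOIN so rows with manager_id=NULL are kept.
  - employee 1 (Tina): manager_id=NULL -> NULL
  - employee 2 (Mia): manager_id=1 -> Tina
  - employee 3 (Quinn): manager_id=2 -> Mia
  - employee 4 (Leo): manager_id=2 -> Mia
  - employee 5 (Julia): manager_id=2 -> Mia
  - employee 6 (Frank): manager_id=NULL -> NULL

SQL:
SELECT a.name AS item, b.name AS manager
FROM employees a
LEFT JOIN employees b ON a.manager_id = b.id

Result:
item  | manager
------+--------
Tina  | NULL   
Mia   | Tina   
Quinn | Mia    
Leo   | Mia    
Julia | Mia    
Frank | NULL   


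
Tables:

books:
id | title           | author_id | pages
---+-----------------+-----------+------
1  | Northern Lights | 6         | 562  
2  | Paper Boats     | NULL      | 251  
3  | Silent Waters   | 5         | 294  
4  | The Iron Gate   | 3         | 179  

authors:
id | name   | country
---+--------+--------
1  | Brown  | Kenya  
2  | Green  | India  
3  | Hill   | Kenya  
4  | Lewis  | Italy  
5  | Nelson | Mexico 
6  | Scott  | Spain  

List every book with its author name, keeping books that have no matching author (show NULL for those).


LEFT JOIN keeps every row from books (the left table); where author_id has no match in authors, the author columns become NULL. Walk through each book:
  - book 1 (Northern Lights): author_id=6 -> matches Scott
  - book 2 (Paper Boats): author_id=NULL, no match -> kept with NULL
  - book 3 (Silent Waters): author_id=5 -> matches Nelson
  - book 4 (The Iron Gate): author_id=3 -> matches Hill
All 4 rows appear; 1 has NULL author.

SQL:
SELECT a.title, b.name AS author
FROM books a
LEFT JOIN authors b ON a.author_id = b.id

Result:
title           | author
----------------+-------
Northern Lights | Scott 
Paper Boats     | NULL  
Silent Waters   | Nelson
The Iron Gate   | Hill  


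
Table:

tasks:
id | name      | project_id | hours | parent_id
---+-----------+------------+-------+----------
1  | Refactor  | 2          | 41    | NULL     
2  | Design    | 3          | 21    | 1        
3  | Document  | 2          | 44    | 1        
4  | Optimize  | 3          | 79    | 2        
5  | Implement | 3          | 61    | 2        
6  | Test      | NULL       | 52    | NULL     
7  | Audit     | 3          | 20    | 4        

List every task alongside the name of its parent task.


This is a self-join: tasks is joined to a second copy of itself, matching each row's parent_id to another row's id. Use LEFT JOIN so rows with parent_id=NULL are kept.
  - task 1 (Refactor): parent_id=NULL -> NULL
  - task 2 (Design): parent_id=1 -> Refactor
  - task 3 (Document): parent_id=1 -> Refactor
  - task 4 (Optimize): parent_id=2 -> Design
  - task 5 (Implement): parent_id=2 -> Design
  - task 6 (Test): parent_id=NULL -> NULL
  - task 7 (Audit): parent_id=4 -> Optimize

SQL:
SELECT a.name AS item, b.name AS parent
FROM tasks a
LEFT JOIN tasks b ON a.parent_id = b.id

Result:
item      | parent  
----------+---------
Refactor  | NULL    
Design    | Refactor
Document  | Refactor
Optimize  | Design  
Implement | Design  
Test      | NULL    
Audit     | Optimize


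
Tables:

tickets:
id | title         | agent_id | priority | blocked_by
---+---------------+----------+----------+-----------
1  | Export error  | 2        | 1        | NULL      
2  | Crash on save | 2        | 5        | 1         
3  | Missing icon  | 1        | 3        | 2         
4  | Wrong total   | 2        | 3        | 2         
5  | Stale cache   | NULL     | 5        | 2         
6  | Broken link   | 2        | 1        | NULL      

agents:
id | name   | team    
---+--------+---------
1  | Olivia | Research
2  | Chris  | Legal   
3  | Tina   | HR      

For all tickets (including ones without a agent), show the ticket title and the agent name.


LEFT JOIN keeps every row from tickets (the left table); where agent_id has no match in agents, the agent columns become NULL. Walk through each ticket:
  - ticket 1 (Export error): agent_id=2 -> matches Chris
  - ticket 2 (Crash on save): agent_id=2 -> matches Chris
  - ticket 3 (Missing icon): agent_id=1 -> matches Olivia
  - ticket 4 (Wrong total): agent_id=2 -> matches Chris
  - ticket 5 (Stale cache): agent_id=NULL, no match -> kept with NULL
  - ticket 6 (Broken link): agent_id=2 -> matches Chris
All 6 rows appear; 1 has NULL agent.

SQL:
SELECT a.title, b.name AS agent
FROM tickets a
LEFT JOIN agents b ON a.agent_id = b.id

Result:
title         | agent 
--------------+-------
Export error  | Chris 
Crash on save | Chris 
Missing icon  | Olivia
Wrong total   | Chris 
Stale cache   | NULL  
Broken link   | Chris 


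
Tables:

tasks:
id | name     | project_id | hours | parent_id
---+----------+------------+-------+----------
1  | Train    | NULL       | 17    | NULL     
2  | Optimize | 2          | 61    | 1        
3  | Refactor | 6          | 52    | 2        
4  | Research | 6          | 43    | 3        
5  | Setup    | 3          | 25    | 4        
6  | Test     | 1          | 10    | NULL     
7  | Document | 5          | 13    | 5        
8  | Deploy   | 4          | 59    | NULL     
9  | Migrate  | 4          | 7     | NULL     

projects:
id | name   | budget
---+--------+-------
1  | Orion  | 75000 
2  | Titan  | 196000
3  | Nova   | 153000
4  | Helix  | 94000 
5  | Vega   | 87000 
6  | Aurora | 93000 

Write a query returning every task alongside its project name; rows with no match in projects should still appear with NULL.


LEFT JOIN keeps every row from tasks (the left table); where project_id has no match in projects, the project columns become NULL. Walk through each task:
  - task 1 (Train): project_id=NULL, no match -> kept with NULL
  - task 2 (Optimize): project_id=2 -> matches Titan
  - task 3 (Refactor): project_id=6 -> matches Aurora
  - task 4 (Research): project_id=6 -> matches Aurora
  - task 5 (Setup): project_id=3 -> matches Nova
  - task 6 (Test): project_id=1 -> matches Orion
  - task 7 (Document): project_id=5 -> matches Vega
  - task 8 (Deploy): project_id=4 -> matches Helix
  - task 9 (Migrate): project_id=4 -> matches Helix
All 9 rows appear; 1 has NULL project.

SQL:
SELECT a.name, b.name AS project
FROM tasks a
LEFT JOIN projects b ON a.project_id = b.id

Result:
name     | project
---------+--------
Train    | NULL   
Optimize | Titan  
Refactor | Aurora 
Research | Aurora 
Setup    | Nova   
Test     | Orion  
Document | Vega   
Deploy   | Helix  
Migrate  | Helix  


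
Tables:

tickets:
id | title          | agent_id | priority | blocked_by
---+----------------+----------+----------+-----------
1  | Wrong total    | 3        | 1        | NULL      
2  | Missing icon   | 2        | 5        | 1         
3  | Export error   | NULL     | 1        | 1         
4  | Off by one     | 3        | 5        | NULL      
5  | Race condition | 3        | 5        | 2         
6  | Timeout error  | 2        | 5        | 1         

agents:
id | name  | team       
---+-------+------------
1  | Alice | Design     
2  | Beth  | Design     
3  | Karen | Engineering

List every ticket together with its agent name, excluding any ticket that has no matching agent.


INNER JOIN keeps only tickets rows whose agent_id matches an id in agents. Walk through each ticket:
  - ticket 1 (Wrong total): agent_id=3 -> matches Karen
  - ticket 2 (Missing icon): agent_id=2 -> matches Beth
  - ticket 3 (Export error): agent_id=NULL, no match -> dropped
  - ticket 4 (Off by one): agent_id=3 -> matches Karen
  - ticket 5 (Race condition): agent_id=3 -> matches Karen
  - ticket 6 (Timeout error): agent_id=2 -> matches Beth
So 1 of 6 rows is dropped.

SQL:
SELECT a.title, b.name AS agent
FROM tickets a
INNER JOIN agents b ON a.agent_id = b.id

Result:
title          | agent
---------------+------
Wrong total    | Karen
Missing icon   | Beth 
Off by one     | Karen
Race condition | Karen
Timeout error  | Beth 


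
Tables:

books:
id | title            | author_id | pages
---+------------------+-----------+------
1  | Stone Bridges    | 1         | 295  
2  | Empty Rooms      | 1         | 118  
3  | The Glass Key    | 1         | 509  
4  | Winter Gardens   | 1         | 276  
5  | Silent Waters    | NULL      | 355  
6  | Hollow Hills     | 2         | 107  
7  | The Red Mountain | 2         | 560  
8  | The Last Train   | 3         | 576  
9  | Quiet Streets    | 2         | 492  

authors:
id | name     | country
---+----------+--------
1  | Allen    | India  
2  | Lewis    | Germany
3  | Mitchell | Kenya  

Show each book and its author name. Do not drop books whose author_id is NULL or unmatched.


LEFT JOIN keeps every row from books (the left table); where author_id has no match in authors, the author columns become NULL. Walk through each book:
  - book 1 (Stone Bridges): author_id=1 -> matches Allen
  - book 2 (Empty Rooms): author_id=1 -> matches Allen
  - book 3 (The Glass Key): author_id=1 -> matches Allen
  - book 4 (Winter Gardens): author_id=1 -> matches Allen
  - book 5 (Silent Waters): author_id=NULL, no match -> kept with NULL
  - book 6 (Hollow Hills): author_id=2 -> matches Lewis
  - book 7 (The Red Mountain): author_id=2 -> matches Lewis
  - book 8 (The Last Train): author_id=3 -> matches Mitchell
  - book 9 (Quiet Streets): author_id=2 -> matches Lewis
All 9 rows appear; 1 has NULL author.

SQL:
SELECT a.title, b.name AS author
FROM books a
LEFT JOIN authors b ON a.author_id = b.id

Result:
title            | author  
-----------------+---------
Stone Bridges    | Allen   
Empty Rooms      | Allen   
The Glass Key    | Allen   
Winter Gardens   | Allen   
Silent Waters    | NULL    
Hollow Hills     | Lewis   
The Red Mountain | Lewis   
The Last Train   | Mitchell
Quiet Streets    | Lewis   


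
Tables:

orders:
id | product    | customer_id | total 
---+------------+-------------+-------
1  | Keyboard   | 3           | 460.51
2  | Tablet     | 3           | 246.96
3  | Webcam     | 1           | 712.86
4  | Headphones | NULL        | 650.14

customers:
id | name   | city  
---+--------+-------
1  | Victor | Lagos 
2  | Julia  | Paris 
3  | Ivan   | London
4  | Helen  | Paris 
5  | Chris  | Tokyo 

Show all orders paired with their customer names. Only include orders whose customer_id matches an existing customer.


INNER JOIN keeps only orders rows whose customer_id matches an id in customers. Walk through each order:
  - order 1 (Keyboard): customer_id=3 -> matches Ivan
  - order 2 (Tablet): customer_id=3 -> matches Ivan
  - order 3 (Webcam): customer_id=1 -> matches Victor
  - order 4 (Headphones): customer_id=NULL, no match -> dropped
So 1 of 4 rows is dropped.

SQL:
SELECT a.product, b.name AS customer
FROM orders a
INNER JOIN customers b ON a.customer_id = b.id

Result:
product  | customer
---------+---------
Keyboard | Ivan    
Tablet   | Ivan    
Webcam   | Victor  


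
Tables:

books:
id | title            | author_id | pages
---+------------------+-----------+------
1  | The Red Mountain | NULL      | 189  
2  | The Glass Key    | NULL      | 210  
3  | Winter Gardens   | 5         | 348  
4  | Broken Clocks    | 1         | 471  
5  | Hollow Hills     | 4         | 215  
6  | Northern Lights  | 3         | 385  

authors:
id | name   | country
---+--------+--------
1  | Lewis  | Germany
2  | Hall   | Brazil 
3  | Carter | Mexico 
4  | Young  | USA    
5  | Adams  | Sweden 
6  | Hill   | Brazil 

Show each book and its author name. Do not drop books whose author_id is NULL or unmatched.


LEFT JOIN keeps every row from books (the left table); where author_id has no match in authors, the author columns become NULL. Walk through each book:
  - book 1 (The Red Mountain): author_id=NULL, no match -> kept with NULL
  - book 2 (The Glass Key): author_id=NULL, no match -> kept with NULL
  - book 3 (Winter Gardens): author_id=5 -> matches Adams
  - book 4 (Broken Clocks): author_id=1 -> matches Lewis
  - book 5 (Hollow Hills): author_id=4 -> matches Young
  - book 6 (Northern Lights): author_id=3 -> matches Carter
All 6 rows appear; 2 have NULL author.

SQL:
SELECT a.title, b.name AS author
FROM books a
LEFT JOIN authors b ON a.author_id = b.id

Result:
title            | author
-----------------+-------
The Red Mountain | NULL  
The Glass Key    | NULL  
Winter Gardens   | Adams 
Broken Clocks    | Lewis 
Hollow Hills     | Young 
Northern Lights  | Carter


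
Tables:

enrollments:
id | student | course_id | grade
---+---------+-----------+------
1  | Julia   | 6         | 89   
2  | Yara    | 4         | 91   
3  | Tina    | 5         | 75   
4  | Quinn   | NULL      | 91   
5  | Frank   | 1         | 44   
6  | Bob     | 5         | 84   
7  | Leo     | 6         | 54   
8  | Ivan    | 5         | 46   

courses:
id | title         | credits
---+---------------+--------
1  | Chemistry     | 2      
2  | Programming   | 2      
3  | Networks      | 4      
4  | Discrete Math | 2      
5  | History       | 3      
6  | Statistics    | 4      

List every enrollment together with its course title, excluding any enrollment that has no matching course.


INNER JOIN keeps only enrollments rows whose course_id matches an id in courses. Walk through each enrollment:
  - enrollment 1 (Julia): course_id=6 -> matches Statistics
  - enrollment 2 (Yara): course_id=4 -> matches Discrete Math
  - enrollment 3 (Tina): course_id=5 -> matches History
  - enrollment 4 (Quinn): course_id=NULL, no match -> dropped
  - enrollment 5 (Frank): course_id=1 -> matches Chemistry
  - enrollment 6 (Bob): course_id=5 -> matches History
  - enrollment 7 (Leo): course_id=6 -> matches Statistics
  - enrollment 8 (Ivan): course_id=5 -> matches History
So 1 of 8 rows is dropped.

SQL:
SELECT a.student, b.title AS course
FROM enrollments a
INNER JOIN courses b ON a.course_id = b.id

Result:
student | course       
--------+--------------
Julia   | Statistics   
Yara    | Discrete Math
Tina    | History      
Frank   | Chemistry    
Bob     | History      
Leo     | Statistics   
Ivan    | History      


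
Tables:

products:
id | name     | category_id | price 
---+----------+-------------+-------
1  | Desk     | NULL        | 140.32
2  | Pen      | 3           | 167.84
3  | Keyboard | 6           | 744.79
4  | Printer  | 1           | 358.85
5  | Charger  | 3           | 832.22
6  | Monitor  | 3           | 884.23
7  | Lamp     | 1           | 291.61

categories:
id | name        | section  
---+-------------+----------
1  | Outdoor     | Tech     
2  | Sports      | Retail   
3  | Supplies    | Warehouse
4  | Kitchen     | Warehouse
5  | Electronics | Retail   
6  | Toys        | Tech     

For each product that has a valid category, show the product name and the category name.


INNER JOIN keeps only products rows whose category_id matches an id in categories. Walk through each product:
  - product 1 (Desk): category_id=NULL, no match -> dropped
  - product 2 (Pen): category_id=3 -> matches Supplies
  - product 3 (Keyboard): category_id=6 -> matches Toys
  - product 4 (Printer): category_id=1 -> matches Outdoor
  - product 5 (Charger): category_id=3 -> matches Supplies
  - product 6 (Monitor): category_id=3 -> matches Supplies
  - product 7 (Lamp): category_id=1 -> matches Outdoor
So 1 of 7 rows is dropped.

SQL:
SELECT a.name, b.name AS category
FROM products a
INNER JOIN categories b ON a.category_id = b.id

Result:
name     | category
---------+---------
Pen      | Supplies
Keyboard | Toys    
Printer  | Outdoor 
Charger  | Supplies
Monitor  | Supplies
Lamp     | Outdoor 


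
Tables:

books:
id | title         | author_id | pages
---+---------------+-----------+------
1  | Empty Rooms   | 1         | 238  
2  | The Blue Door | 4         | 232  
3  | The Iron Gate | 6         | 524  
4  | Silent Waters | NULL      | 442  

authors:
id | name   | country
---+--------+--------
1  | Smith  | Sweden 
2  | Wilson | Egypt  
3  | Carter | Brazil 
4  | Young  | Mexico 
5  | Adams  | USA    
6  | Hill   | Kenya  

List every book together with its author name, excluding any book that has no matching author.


INNER JOIN keeps only books rows whose author_id matches an id in authors. Walk through each book:
  - book 1 (Empty Rooms): author_id=1 -> matches Smith
  - book 2 (The Blue Door): author_id=4 -> matches Young
  - book 3 (The Iron Gate): author_id=6 -> matches Hill
  - book 4 (Silent Waters): author_id=NULL, no match -> dropped
So 1 of 4 rows is dropped.

SQL:
SELECT a.title, b.name AS author
FROM books a
INNER JOIN authors b ON a.author_id = b.id

Result:
title         | author
--------------+-------
Empty Rooms   | Smith 
The Blue Door | Young 
The Iron Gate | Hill  


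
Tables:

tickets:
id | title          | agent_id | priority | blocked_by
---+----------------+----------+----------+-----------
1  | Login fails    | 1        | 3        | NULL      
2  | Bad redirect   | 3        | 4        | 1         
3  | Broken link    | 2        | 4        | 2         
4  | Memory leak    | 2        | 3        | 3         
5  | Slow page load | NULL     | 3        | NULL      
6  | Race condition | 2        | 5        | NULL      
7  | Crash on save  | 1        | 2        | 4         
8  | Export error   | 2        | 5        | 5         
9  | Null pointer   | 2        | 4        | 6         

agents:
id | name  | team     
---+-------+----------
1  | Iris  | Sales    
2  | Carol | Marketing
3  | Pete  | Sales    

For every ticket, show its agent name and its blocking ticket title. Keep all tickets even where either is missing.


Two LEFT JOINs from the same base table tickets: one to agents via agent_id, one to tickets itself via blocked_by. Both are LEFT so every ticket is preserved.
Match against agents:
  - ticket 1 (Login fails): agent_id=1 -> matches Iris
  - ticket 2 (Bad redirect): agent_id=3 -> matches Pete
  - ticket 3 (Broken link): agent_id=2 -> matches Carol
  - ticket 4 (Memory leak): agent_id=2 -> matches Carol
  - ticket 5 (Slow page load): agent_id=NULL, no match -> kept with NULL
  - ticket 6 (Race condition): agent_id=2 -> matches Carol
  - ticket 7 (Crash on save): agent_id=1 -> matches Iris
  - ticket 8 (Export error): agent_id=2 -> matches Carol
  - ticket 9 (Null pointer): agent_id=2 -> matches Carol
Match against tickets (self):
  - ticket 1 (Login fails): blocked_by=NULL -> NULL
  - ticket 2 (Bad redirect): blocked_by=1 -> Login fails
  - ticket 3 (Broken link): blocked_by=2 -> Bad redirect
  - ticket 4 (Memory leak): blocked_by=3 -> Broken link
  - ticket 5 (Slow page load): blocked_by=NULL -> NULL
  - ticket 6 (Race condition): blocked_by=NULL -> NULL
  - ticket 7 (Crash on save): blocked_by=4 -> Memory leak
  - ticket 8 (Export error): blocked_by=5 -> Slow page load
  - ticket 9 (Null pointer): blocked_by=6 -> Race condition

SQL:
SELECT a.title, b.name AS agent, c.title AS blocked_by
FROM tickets a
LEFT JOIN agents b ON a.agent_id = b.id
LEFT JOIN tickets c ON a.blocked_by = c.id

Result:
title          | agent | blocked_by    
---------------+-------+---------------
Login fails    | Iris  | NULL          
Bad redirect   | Pete  | Login fails   
Broken link    | Carol | Bad redirect  
Memory leak    | Carol | Broken link   
Slow page load | NULL  | NULL          
Race condition | Carol | NULL          
Crash on save  | Iris  | Memory leak   
Export error   | Carol | Slow page load
Null pointer   | Carol | Race condition


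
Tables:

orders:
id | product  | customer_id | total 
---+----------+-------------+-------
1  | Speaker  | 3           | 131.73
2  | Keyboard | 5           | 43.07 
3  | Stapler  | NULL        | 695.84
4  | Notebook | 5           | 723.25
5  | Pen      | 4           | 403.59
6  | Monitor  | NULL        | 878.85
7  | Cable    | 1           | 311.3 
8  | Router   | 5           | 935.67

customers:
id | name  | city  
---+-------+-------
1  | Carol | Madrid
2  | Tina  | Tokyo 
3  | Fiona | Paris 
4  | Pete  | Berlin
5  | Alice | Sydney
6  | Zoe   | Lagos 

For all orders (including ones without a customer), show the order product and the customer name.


LEFT JOIN keeps every row from orders (the left table); where customer_id has no match in customers, the customer columns become NULL. Walk through each order:
  - order 1 (Speaker): customer_id=3 -> matches Fiona
  - order 2 (Keyboard): customer_id=5 -> matches Alice
  - order 3 (Stapler): customer_id=NULL, no match -> kept with NULL
  - order 4 (Notebook): customer_id=5 -> matches Alice
  - order 5 (Pen): customer_id=4 -> matches Pete
  - order 6 (Monitor): customer_id=NULL, no match -> kept with NULL
  - order 7 (Cable): customer_id=1 -> matches Carol
  - order 8 (Router): customer_id=5 -> matches Alice
All 8 rows appear; 2 have NULL customer.

SQL:
SELECT a.product, b.name AS customer
FROM orders a
LEFT JOIN customers b ON a.customer_id = b.id

Result:
product  | customer
---------+---------
Speaker  | Fiona   
Keyboard | Alice   
Stapler  | NULL    
Notebook | Alice   
Pen      | Pete    
Monitor  | NULL    
Cable    | Carol   
Router   | Alice   


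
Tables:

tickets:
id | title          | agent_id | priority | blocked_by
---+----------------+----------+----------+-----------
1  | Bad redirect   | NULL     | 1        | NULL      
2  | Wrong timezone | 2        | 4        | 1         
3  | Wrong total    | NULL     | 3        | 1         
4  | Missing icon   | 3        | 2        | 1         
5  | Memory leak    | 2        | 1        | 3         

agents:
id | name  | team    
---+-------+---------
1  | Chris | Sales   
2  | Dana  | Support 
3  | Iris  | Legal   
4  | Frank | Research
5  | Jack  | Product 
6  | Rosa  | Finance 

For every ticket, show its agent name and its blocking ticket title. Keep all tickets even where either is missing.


Two LEFT JOINs from the same base table tickets: one to agents via agent_id, one to tickets itself via blocked_by. Both are LEFT so every ticket is preserved.
Match against agents:
  - ticket 1 (Bad redirect): agent_id=NULL, no match -> kept with NULL
  - ticket 2 (Wrong timezone): agent_id=2 -> matches Dana
  - ticket 3 (Wrong total): agent_id=NULL, no match -> kept with NULL
  - ticket 4 (Missing icon): agent_id=3 -> matches Iris
  - ticket 5 (Memory leak): agent_id=2 -> matches Dana
Match against tickets (self):
  - ticket 1 (Bad redirect): blocked_by=NULL -> NULL
  - ticket 2 (Wrong timezone): blocked_by=1 -> Bad redirect
  - ticket 3 (Wrong total): blocked_by=1 -> Bad redirect
  - ticket 4 (Missing icon): blocked_by=1 -> Bad redirect
  - ticket 5 (Memory leak): blocked_by=3 -> Wrong total

SQL:
SELECT a.title, b.name AS agent, c.title AS blocked_by
FROM tickets a
LEFT JOIN agents b ON a.agent_id = b.id
LEFT JOIN tickets c ON a.blocked_by = c.id

Result:
title          | agent | blocked_by  
---------------+-------+-------------
Bad redirect   | NULL  | NULL        
Wrong timezone | Dana  | Bad redirect
Wrong total    | NULL  | Bad redirect
Missing icon   | Iris  | Bad redirect
Memory leak    | Dana  | Wrong total 


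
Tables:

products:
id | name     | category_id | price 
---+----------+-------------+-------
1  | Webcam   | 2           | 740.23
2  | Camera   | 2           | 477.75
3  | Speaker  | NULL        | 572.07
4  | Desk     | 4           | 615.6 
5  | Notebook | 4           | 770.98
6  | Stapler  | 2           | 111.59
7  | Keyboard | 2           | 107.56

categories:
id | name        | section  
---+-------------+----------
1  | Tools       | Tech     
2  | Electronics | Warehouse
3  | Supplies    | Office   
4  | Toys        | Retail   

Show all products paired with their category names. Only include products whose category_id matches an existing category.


INNER JOIN keeps only products rows whose category_id matches an id in categories. Walk through each product:
  - product 1 (Webcam): category_id=2 -> matches Electronics
  - product 2 (Camera): category_id=2 -> matches Electronics
  - product 3 (Speaker): category_id=NULL, no match -> dropped
  - product 4 (Desk): category_id=4 -> matches Toys
  - product 5 (Notebook): category_id=4 -> matches Toys
  - product 6 (Stapler): category_id=2 -> matches Electronics
  - product 7 (Keyboard): category_id=2 -> matches Electronics
So 1 of 7 rows is dropped.

SQL:
SELECT a.name, b.name AS category
FROM products a
INNER JOIN categories b ON a.category_id = b.id

Result:
name     | category   
---------+------------
Webcam   | Electronics
Camera   | Electronics
Desk     | Toys       
Notebook | Toys       
Stapler  | Electronics
Keyboard | Electronics


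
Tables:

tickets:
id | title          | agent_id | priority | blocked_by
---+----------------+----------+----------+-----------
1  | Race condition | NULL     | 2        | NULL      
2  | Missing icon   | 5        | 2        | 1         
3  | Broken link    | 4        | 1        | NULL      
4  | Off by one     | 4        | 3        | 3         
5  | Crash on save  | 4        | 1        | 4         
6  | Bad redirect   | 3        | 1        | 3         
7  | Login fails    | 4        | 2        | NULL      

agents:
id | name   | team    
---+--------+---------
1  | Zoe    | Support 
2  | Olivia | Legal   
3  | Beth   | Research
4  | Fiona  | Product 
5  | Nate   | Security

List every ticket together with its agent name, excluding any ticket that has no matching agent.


INNER JOIN keeps only tickets rows whose agent_id matches an id in agents. Walk through each ticket:
  - ticket 1 (Race condition): agent_id=NULL, no match -> dropped
  - ticket 2 (Missing icon): agent_id=5 -> matches Nate
  - ticket 3 (Broken link): agent_id=4 -> matches Fiona
  - ticket 4 (Off by one): agent_id=4 -> matches Fiona
  - ticket 5 (Crash on save): agent_id=4 -> matches Fiona
  - ticket 6 (Bad redirect): agent_id=3 -> matches Beth
  - ticket 7 (Login fails): agent_id=4 -> matches Fiona
So 1 of 7 rows is dropped.

SQL:
SELECT a.title, b.name AS agent
FROM tickets a
INNER JOIN agents b ON a.agent_id = b.id

Result:
title         | agent
--------------+------
Missing icon  | Nate 
Broken link   | Fiona
Off by one    | Fiona
Crash on save | Fiona
Bad redirect  | Beth 
Login fails   | Fiona


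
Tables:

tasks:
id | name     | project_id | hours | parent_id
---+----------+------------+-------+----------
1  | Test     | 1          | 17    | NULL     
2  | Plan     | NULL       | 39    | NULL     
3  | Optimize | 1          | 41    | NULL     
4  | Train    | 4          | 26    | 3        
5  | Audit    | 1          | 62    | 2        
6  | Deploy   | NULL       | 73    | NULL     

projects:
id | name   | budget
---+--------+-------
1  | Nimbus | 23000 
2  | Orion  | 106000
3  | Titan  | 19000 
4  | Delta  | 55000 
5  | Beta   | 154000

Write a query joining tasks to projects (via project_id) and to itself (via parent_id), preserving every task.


Two LEFT JOINs from the same base table tasks: one to projects via project_id, one to tasks itself via parent_id. Both are LEFT so every task is preserved.
Match against projects:
  - task 1 (Test): project_id=1 -> matches Nimbus
  - task 2 (Plan): project_id=NULL, no match -> kept with NULL
  - task 3 (Optimize): project_id=1 -> matches Nimbus
  - task 4 (Train): project_id=4 -> matches Delta
  - task 5 (Audit): project_id=1 -> matches Nimbus
  - task 6 (Deploy): project_id=NULL, no match -> kept with NULL
Match against tasks (self):
  - task 1 (Test): parent_id=NULL -> NULL
  - task 2 (Plan): parent_id=NULL -> NULL
  - task 3 (Optimize): parent_id=NULL -> NULL
  - task 4 (Train): parent_id=3 -> Optimize
  - task 5 (Audit): parent_id=2 -> Plan
  - task 6 (Deploy): parent_id=NULL -> NULL

SQL:
SELECT a.name, b.name AS project, c.name AS parent
FROM tasks a
LEFT JOIN projects b ON a.project_id = b.id
LEFT JOIN tasks c ON a.parent_id = c.id

Result:
name     | project | parent  
---------+---------+---------
Test     | Nimbus  | NULL    
Plan     | NULL    | NULL    
Optimize | Nimbus  | NULL    
Train    | Delta   | Optimize
Audit    | Nimbus  | Plan    
Deploy   | NULL    | NULL    


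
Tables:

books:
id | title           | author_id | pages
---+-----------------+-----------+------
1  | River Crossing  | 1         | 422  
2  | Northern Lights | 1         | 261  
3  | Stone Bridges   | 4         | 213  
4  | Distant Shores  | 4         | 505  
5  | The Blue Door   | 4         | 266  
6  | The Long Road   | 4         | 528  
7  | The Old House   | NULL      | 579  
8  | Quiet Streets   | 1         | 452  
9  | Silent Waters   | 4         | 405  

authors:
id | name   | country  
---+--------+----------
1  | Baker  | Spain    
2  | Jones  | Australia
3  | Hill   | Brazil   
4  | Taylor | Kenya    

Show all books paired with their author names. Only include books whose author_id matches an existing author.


INNER JOIN keeps only books rows whose author_id matches an id in authors. Walk through each book:
  - book 1 (River Crossing): author_id=1 -> matches Baker
  - book 2 (Northern Lights): author_id=1 -> matches Baker
  - book 3 (Stone Bridges): author_id=4 -> matches Taylor
  - book 4 (Distant Shores): author_id=4 -> matches Taylor
  - book 5 (The Blue Door): author_id=4 -> matches Taylor
  - book 6 (The Long Road): author_id=4 -> matches Taylor
  - book 7 (The Old House): author_id=NULL, no match -> dropped
  - book 8 (Quiet Streets): author_id=1 -> matches Baker
  - book 9 (Silent Waters): author_id=4 -> matches Taylor
So 1 of 9 rows is dropped.

SQL:
SELECT a.title, b.name AS author
FROM books a
INNER JOIN authors b ON a.author_id = b.id

Result:
title           | author
----------------+-------
River Crossing  | Baker 
Northern Lights | Baker 
Stone Bridges   | Taylor
Distant Shores  | Taylor
The Blue Door   | Taylor
The Long Road   | Taylor
Quiet Streets   | Baker 
Silent Waters   | Taylor


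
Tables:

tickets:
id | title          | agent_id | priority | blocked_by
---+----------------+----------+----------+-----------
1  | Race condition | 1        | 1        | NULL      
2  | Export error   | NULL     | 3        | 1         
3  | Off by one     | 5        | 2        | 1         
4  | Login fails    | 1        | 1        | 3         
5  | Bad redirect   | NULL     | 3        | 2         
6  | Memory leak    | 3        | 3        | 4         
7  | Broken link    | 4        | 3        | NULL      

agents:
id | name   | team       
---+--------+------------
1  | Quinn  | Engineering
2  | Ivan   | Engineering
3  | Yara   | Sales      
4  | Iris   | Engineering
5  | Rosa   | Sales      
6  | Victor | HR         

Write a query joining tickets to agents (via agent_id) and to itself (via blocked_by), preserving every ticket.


Two LEFT JOINs from the same base table tickets: one to agents via agent_id, one to tickets itself via blocked_by. Both are LEFT so every ticket is preserved.
Match against agents:
  - ticket 1 (Race condition): agent_id=1 -> matches Quinn
  - ticket 2 (Export error): agent_id=NULL, no match -> kept with NULL
  - ticket 3 (Off by one): agent_id=5 -> matches Rosa
  - ticket 4 (Login fails): agent_id=1 -> matches Quinn
  - ticket 5 (Bad redirect): agent_id=NULL, no match -> kept with NULL
  - ticket 6 (Memory leak): agent_id=3 -> matches Yara
  - ticket 7 (Broken link): agent_id=4 -> matches Iris
Match against tickets (self):
  - ticket 1 (Race condition): blocked_by=NULL -> NULL
  - ticket 2 (Export error): blocked_by=1 -> Race condition
  - ticket 3 (Off by one): blocked_by=1 -> Race condition
  - ticket 4 (Login fails): blocked_by=3 -> Off by one
  - ticket 5 (Bad redirect): blocked_by=2 -> Export error
  - ticket 6 (Memory leak): blocked_by=4 -> Login fails
  - ticket 7 (Broken link): blocked_by=NULL -> NULL

SQL:
SELECT a.title, b.name AS agent, c.title AS blocked_by
FROM tickets a
LEFT JOIN agents b ON a.agent_id = b.id
LEFT JOIN tickets c ON a.blocked_by = c.id

Result:
title          | agent | blocked_by    
---------------+-------+---------------
Race condition | Quinn | NULL          
Export error   | NULL  | Race condition
Off by one     | Rosa  | Race condition
Login fails    | Quinn | Off by one    
Bad redirect   | NULL  | Export error  
Memory leak    | Yara  | Login fails   
Broken link    | Iris  | NULL          


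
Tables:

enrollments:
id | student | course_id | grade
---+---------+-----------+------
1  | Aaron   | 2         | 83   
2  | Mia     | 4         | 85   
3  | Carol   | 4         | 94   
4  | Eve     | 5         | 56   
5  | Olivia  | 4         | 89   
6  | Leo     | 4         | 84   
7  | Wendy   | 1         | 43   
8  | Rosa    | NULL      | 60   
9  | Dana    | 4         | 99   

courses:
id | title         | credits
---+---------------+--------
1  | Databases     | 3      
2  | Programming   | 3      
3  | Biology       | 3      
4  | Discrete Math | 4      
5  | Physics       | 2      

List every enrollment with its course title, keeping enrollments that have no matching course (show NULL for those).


LEFT JOIN keeps every row from enrollments (the left table); where course_id has no match in courses, the course columns become NULL. Walk through each enrollment:
  - enrollment 1 (Aaron): course_id=2 -> matches Programming
  - enrollment 2 (Mia): course_id=4 -> matches Discrete Math
  - enrollment 3 (Carol): course_id=4 -> matches Discrete Math
  - enrollment 4 (Eve): course_id=5 -> matches Physics
  - enrollment 5 (Olivia): course_id=4 -> matches Discrete Math
  - enrollment 6 (Leo): course_id=4 -> matches Discrete Math
  - enrollment 7 (Wendy): course_id=1 -> matches Databases
  - enrollment 8 (Rosa): course_id=NULL, no match -> kept with NULL
  - enrollment 9 (Dana): course_id=4 -> matches Discrete Math
All 9 rows appear; 1 has NULL course.

SQL:
SELECT a.student, b.title AS course
FROM enrollments a
LEFT JOIN courses b ON a.course_id = b.id

Result:
student | course       
--------+--------------
Aaron   | Programming  
Mia     | Discrete Math
Carol   | Discrete Math
Eve     | Physics      
Olivia  | Discrete Math
Leo     | Discrete Math
Wendy   | Databases    
Rosa    | NULL         
Dana    | Discrete Math


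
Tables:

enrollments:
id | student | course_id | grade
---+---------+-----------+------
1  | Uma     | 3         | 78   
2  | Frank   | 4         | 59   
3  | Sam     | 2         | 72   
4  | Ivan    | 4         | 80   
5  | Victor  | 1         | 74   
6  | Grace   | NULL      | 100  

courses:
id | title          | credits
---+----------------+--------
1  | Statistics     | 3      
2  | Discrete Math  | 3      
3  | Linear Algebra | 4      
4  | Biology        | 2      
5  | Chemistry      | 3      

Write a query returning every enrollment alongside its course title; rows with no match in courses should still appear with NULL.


LEFT JOIN keeps every row from enrollments (the left table); where course_id has no match in courses, the course columns become NULL. Walk through each enrollment:
  - enrollment 1 (Uma): course_id=3 -> matches Linear Algebra
  - enrollment 2 (Frank): course_id=4 -> matches Biology
  - enrollment 3 (Sam): course_id=2 -> matches Discrete Math
  - enrollment 4 (Ivan): course_id=4 -> matches Biology
  - enrollment 5 (Victor): course_id=1 -> matches Statistics
  - enrollment 6 (Grace): course_id=NULL, no match -> kept with NULL
All 6 rows appear; 1 has NULL course.

SQL:
SELECT a.student, b.title AS course
FROM enrollments a
LEFT JOIN courses b ON a.course_id = b.id

Result:
student | course        
--------+---------------
Uma     | Linear Algebra
Frank   | Biology       
Sam     | Discrete Math 
Ivan    | Biology       
Victor  | Statistics    
Grace   | NULL          


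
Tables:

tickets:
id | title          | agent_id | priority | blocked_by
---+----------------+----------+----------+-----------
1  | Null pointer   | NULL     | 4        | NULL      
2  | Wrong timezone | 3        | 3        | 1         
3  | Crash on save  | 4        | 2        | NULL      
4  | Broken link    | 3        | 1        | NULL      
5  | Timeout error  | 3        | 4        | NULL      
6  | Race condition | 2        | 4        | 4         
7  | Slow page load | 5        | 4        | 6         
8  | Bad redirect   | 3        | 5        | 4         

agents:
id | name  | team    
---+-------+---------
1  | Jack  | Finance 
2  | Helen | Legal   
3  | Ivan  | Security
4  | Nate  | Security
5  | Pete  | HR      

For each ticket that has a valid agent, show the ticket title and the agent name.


INNER JOIN keeps only tickets rows whose agent_id matches an id in agents. Walk through each ticket:
  - ticket 1 (Null pointer): agent_id=NULL, no match -> dropped
  - ticket 2 (Wrong timezone): agent_id=3 -> matches Ivan
  - ticket 3 (Crash on save): agent_id=4 -> matches Nate
  - ticket 4 (Broken link): agent_id=3 -> matches Ivan
  - ticket 5 (Timeout error): agent_id=3 -> matches Ivan
  - ticket 6 (Race condition): agent_id=2 -> matches Helen
  - ticket 7 (Slow page load): agent_id=5 -> matches Pete
  - ticket 8 (Bad redirect): agent_id=3 -> matches Ivan
So 1 of 8 rows is dropped.

SQL:
SELECT a.title, b.name AS agent
FROM tickets a
INNER JOIN agents b ON a.agent_id = b.id

Result:
title          | agent
---------------+------
Wrong timezone | Ivan 
Crash on save  | Nate 
Broken link    | Ivan 
Timeout error  | Ivan 
Race condition | Helen
Slow page load | Pete 
Bad redirect   | Ivan 
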